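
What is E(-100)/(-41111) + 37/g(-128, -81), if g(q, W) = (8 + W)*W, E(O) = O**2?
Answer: -57608893/243089343 ≈ -0.23699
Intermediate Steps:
g(q, W) = W*(8 + W)
E(-100)/(-41111) + 37/g(-128, -81) = (-100)**2/(-41111) + 37/((-81*(8 - 81))) = 10000*(-1/41111) + 37/((-81*(-73))) = -10000/41111 + 37/5913 = -57608893/243089343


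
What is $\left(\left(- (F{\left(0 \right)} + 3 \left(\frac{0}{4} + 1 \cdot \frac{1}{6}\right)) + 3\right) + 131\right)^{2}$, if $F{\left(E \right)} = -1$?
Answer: $\frac{72361}{4} \approx 18090.0$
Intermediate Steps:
$\left(\left(- (F{\left(0 \right)} + 3 \left(\frac{0}{4} + 1 \cdot \frac{1}{6}\right)) + 3\right) + 131\right)^{2} = \left(\left(- (-1 + 3 \left(\frac{0}{4} + 1 \cdot \frac{1}{6}\right)) + 3\right) + 131\right)^{2} = \left(\left(- (-1 + 3 \left(0 \cdot \frac{1}{4} + 1 \cdot \frac{1}{6}\right)) + 3\right) + 131\right)^{2} = \left(\left(- (-1 + 3 \left(0 + \frac{1}{6}\right)) + 3\right) + 131\right)^{2} = \left(\left(- (-1 + 3 \cdot \frac{1}{6}) + 3\right) + 131\right)^{2} = \left(\left(- (-1 + \frac{1}{2}) + 3\right) + 131\right)^{2} = \left(\left(\left(-1\right) \left(- \frac{1}{2}\right) + 3\right) + 131\right)^{2} = \left(\left(\frac{1}{2} + 3\right) + 131\right)^{2} = \left(\frac{7}{2} + 131\right)^{2} = \left(\frac{269}{2}\right)^{2} = \frac{72361}{4}$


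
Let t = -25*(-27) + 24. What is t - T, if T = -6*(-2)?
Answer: 687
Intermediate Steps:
T = 12
t = 699 (t = 675 + 24 = 699)
t - T = 699 - 1*12 = 699 - 12 = 687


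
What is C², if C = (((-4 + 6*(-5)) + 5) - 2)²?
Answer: 923521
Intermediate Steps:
C = 961 (C = (((-4 - 30) + 5) - 2)² = ((-34 + 5) - 2)² = (-29 - 2)² = (-31)² = 961)
C² = 961² = 923521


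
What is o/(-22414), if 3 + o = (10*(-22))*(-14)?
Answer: -3077/22414 ≈ -0.13728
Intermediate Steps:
o = 3077 (o = -3 + (10*(-22))*(-14) = -3 - 220*(-14) = -3 + 3080 = 3077)
o/(-22414) = 3077/(-22414) = 3077*(-1/22414) = -3077/22414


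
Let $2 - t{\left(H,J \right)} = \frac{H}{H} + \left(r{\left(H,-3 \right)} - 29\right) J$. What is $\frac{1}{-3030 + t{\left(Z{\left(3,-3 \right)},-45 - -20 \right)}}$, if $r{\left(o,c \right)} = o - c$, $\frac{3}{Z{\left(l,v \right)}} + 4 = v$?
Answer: $- \frac{7}{25828} \approx -0.00027102$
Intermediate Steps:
$Z{\left(l,v \right)} = \frac{3}{-4 + v}$
$t{\left(H,J \right)} = 1 - J \left(-26 + H\right)$ ($t{\left(H,J \right)} = 2 - \left(\frac{H}{H} + \left(\left(H - -3\right) - 29\right) J\right) = 2 - \left(1 + \left(\left(H + 3\right) - 29\right) J\right) = 2 - \left(1 + \left(\left(3 + H\right) - 29\right) J\right) = 2 - \left(1 + \left(-26 + H\right) J\right) = 2 - \left(1 + J \left(-26 + H\right)\right) = 1 - J \left(-26 + H\right)$)
$\frac{1}{-3030 + t{\left(Z{\left(3,-3 \right)},-45 - -20 \right)}} = \frac{1}{-3030 + \left(1 + 26 \left(-45 - -20\right) - \frac{3}{-4 - 3} \left(-45 - -20\right)\right)} = \frac{1}{-3030 + \left(1 + 26 \left(-45 + 20\right) - \frac{3}{-7} \left(-45 + 20\right)\right)} = \frac{1}{-3030 + \left(1 + 26 \left(-25\right) - 3 \left(- \frac{1}{7}\right) \left(-25\right)\right)} = \frac{1}{-3030 - \left(649 + \frac{75}{7}\right)} = \frac{1}{-3030 - \frac{4618}{7}} = \frac{1}{- \frac{25828}{7}} = - \frac{7}{25828}$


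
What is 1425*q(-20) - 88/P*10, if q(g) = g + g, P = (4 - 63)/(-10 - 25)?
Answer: -3393800/59 ≈ -57522.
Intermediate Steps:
P = 59/35 (P = -59/(-35) = -59*(-1/35) = 59/35 ≈ 1.6857)
q(g) = 2*g
1425*q(-20) - 88/P*10 = 1425*(2*(-20)) - 88/59/35*10 = 1425*(-40) - 88*35/59*10 = -57000 - 3080/59*10 = -57000 - 30800/59 = -3393800/59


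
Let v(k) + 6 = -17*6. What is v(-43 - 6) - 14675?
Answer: -14783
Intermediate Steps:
v(k) = -108 (v(k) = -6 - 17*6 = -6 - 102 = -108)
v(-43 - 6) - 14675 = -108 - 14675 = -14783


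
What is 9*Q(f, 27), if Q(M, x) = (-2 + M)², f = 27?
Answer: 5625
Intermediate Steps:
9*Q(f, 27) = 9*(-2 + 27)² = 9*25² = 9*625 = 5625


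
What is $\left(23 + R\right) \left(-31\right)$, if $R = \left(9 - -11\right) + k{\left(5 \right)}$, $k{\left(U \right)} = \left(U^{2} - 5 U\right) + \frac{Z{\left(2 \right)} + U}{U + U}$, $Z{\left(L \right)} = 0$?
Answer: $- \frac{2697}{2} \approx -1348.5$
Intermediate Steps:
$k{\left(U \right)} = \frac{1}{2} + U^{2} - 5 U$ ($k{\left(U \right)} = \left(U^{2} - 5 U\right) + \frac{0 + U}{U + U} = \left(U^{2} - 5 U\right) + \frac{U}{2 U} = \left(U^{2} - 5 U\right) + U \frac{1}{2 U} = \left(U^{2} - 5 U\right) + \frac{1}{2} = \frac{1}{2} + U^{2} - 5 U$)
$R = \frac{41}{2}$ ($R = \left(9 - -11\right) + \left(\frac{1}{2} + 5^{2} - 25\right) = \left(9 + 11\right) + \left(\frac{1}{2} + 25 - 25\right) = 20 + \frac{1}{2} = \frac{41}{2} \approx 20.5$)
$\left(23 + R\right) \left(-31\right) = \left(23 + \frac{41}{2}\right) \left(-31\right) = \frac{87}{2} \left(-31\right) = - \frac{2697}{2}$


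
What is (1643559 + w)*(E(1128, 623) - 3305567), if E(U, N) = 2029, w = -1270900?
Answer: -1231093167542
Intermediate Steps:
(1643559 + w)*(E(1128, 623) - 3305567) = (1643559 - 1270900)*(2029 - 3305567) = 372659*(-3303538) = -1231093167542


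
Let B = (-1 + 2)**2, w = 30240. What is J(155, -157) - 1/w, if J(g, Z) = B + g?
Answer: 4717439/30240 ≈ 156.00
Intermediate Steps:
B = 1 (B = 1**2 = 1)
J(g, Z) = 1 + g
J(155, -157) - 1/w = (1 + 155) - 1/30240 = 156 - 1*1/30240 = 156 - 1/30240 = 4717439/30240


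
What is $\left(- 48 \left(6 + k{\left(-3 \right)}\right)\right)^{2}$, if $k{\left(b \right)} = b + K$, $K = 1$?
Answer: $36864$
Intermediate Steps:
$k{\left(b \right)} = 1 + b$ ($k{\left(b \right)} = b + 1 = 1 + b$)
$\left(- 48 \left(6 + k{\left(-3 \right)}\right)\right)^{2} = \left(- 48 \left(6 + \left(1 - 3\right)\right)\right)^{2} = \left(- 48 \left(6 - 2\right)\right)^{2} = \left(\left(-48\right) 4\right)^{2} = \left(-192\right)^{2} = 36864$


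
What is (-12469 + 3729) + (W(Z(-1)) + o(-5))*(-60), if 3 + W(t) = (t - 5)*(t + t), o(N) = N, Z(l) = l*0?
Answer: -8260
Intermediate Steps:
Z(l) = 0
W(t) = -3 + 2*t*(-5 + t) (W(t) = -3 + (t - 5)*(t + t) = -3 + (-5 + t)*(2*t) = -3 + 2*t*(-5 + t))
(-12469 + 3729) + (W(Z(-1)) + o(-5))*(-60) = (-12469 + 3729) + ((-3 - 10*0 + 2*0²) - 5)*(-60) = -8740 + ((-3 + 0 + 2*0) - 5)*(-60) = -8740 + ((-3 + 0 + 0) - 5)*(-60) = -8740 + (-3 - 5)*(-60) = -8740 - 8*(-60) = -8740 + 480 = -8260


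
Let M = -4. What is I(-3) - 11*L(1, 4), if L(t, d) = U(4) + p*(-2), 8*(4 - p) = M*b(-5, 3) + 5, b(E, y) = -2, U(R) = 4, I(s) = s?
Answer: 21/4 ≈ 5.2500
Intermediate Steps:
p = 19/8 (p = 4 - (-4*(-2) + 5)/8 = 4 - (8 + 5)/8 = 4 - ⅛*13 = 4 - 13/8 = 19/8 ≈ 2.3750)
L(t, d) = -¾ (L(t, d) = 4 + (19/8)*(-2) = 4 - 19/4 = -¾)
I(-3) - 11*L(1, 4) = -3 - 11*(-¾) = -3 + 33/4 = 21/4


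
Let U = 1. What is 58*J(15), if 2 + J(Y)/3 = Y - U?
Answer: 2088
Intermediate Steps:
J(Y) = -9 + 3*Y (J(Y) = -6 + 3*(Y - 1*1) = -6 + 3*(Y - 1) = -6 + 3*(-1 + Y) = -6 + (-3 + 3*Y) = -9 + 3*Y)
58*J(15) = 58*(-9 + 3*15) = 58*(-9 + 45) = 58*36 = 2088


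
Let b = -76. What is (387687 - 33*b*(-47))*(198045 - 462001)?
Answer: -71218232316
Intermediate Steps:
(387687 - 33*b*(-47))*(198045 - 462001) = (387687 - 33*(-76)*(-47))*(198045 - 462001) = (387687 + 2508*(-47))*(-263956) = (387687 - 117876)*(-263956) = 269811*(-263956) = -71218232316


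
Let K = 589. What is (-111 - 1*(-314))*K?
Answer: 119567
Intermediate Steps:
(-111 - 1*(-314))*K = (-111 - 1*(-314))*589 = (-111 + 314)*589 = 203*589 = 119567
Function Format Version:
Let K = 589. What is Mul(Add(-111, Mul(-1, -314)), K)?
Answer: 119567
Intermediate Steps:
Mul(Add(-111, Mul(-1, -314)), K) = Mul(Add(-111, Mul(-1, -314)), 589) = Mul(Add(-111, 314), 589) = Mul(203, 589) = 119567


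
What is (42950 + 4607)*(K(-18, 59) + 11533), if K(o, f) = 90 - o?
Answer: 553611037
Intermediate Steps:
(42950 + 4607)*(K(-18, 59) + 11533) = (42950 + 4607)*((90 - 1*(-18)) + 11533) = 47557*((90 + 18) + 11533) = 47557*(108 + 11533) = 47557*11641 = 553611037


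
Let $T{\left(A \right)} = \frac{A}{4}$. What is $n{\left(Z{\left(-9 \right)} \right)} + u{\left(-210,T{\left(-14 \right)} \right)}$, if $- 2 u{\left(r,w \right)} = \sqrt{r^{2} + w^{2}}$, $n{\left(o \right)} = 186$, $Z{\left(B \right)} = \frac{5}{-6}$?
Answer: $186 - \frac{7 \sqrt{3601}}{4} \approx 80.985$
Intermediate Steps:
$Z{\left(B \right)} = - \frac{5}{6}$ ($Z{\left(B \right)} = 5 \left(- \frac{1}{6}\right) = - \frac{5}{6}$)
$T{\left(A \right)} = \frac{A}{4}$ ($T{\left(A \right)} = A \frac{1}{4} = \frac{A}{4}$)
$u{\left(r,w \right)} = - \frac{\sqrt{r^{2} + w^{2}}}{2}$
$n{\left(Z{\left(-9 \right)} \right)} + u{\left(-210,T{\left(-14 \right)} \right)} = 186 - \frac{\sqrt{\left(-210\right)^{2} + \left(\frac{1}{4} \left(-14\right)\right)^{2}}}{2} = 186 - \frac{\sqrt{44100 + \left(- \frac{7}{2}\right)^{2}}}{2} = 186 - \frac{\sqrt{44100 + \frac{49}{4}}}{2} = 186 - \frac{\sqrt{\frac{176449}{4}}}{2} = 186 - \frac{\frac{7}{2} \sqrt{3601}}{2} = 186 - \frac{7 \sqrt{3601}}{4}$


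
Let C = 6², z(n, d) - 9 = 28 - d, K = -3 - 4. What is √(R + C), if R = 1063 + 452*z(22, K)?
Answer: √20987 ≈ 144.87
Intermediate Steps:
K = -7
z(n, d) = 37 - d (z(n, d) = 9 + (28 - d) = 37 - d)
R = 20951 (R = 1063 + 452*(37 - 1*(-7)) = 1063 + 452*(37 + 7) = 1063 + 452*44 = 1063 + 19888 = 20951)
C = 36
√(R + C) = √(20951 + 36) = √20987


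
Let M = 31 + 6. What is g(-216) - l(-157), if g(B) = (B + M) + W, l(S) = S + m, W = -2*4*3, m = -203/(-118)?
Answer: -5631/118 ≈ -47.720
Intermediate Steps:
m = 203/118 (m = -203*(-1/118) = 203/118 ≈ 1.7203)
M = 37
W = -24 (W = -8*3 = -24)
l(S) = 203/118 + S (l(S) = S + 203/118 = 203/118 + S)
g(B) = 13 + B (g(B) = (B + 37) - 24 = (37 + B) - 24 = 13 + B)
g(-216) - l(-157) = (13 - 216) - (203/118 - 157) = -203 - 1*(-18323/118) = -203 + 18323/118 = -5631/118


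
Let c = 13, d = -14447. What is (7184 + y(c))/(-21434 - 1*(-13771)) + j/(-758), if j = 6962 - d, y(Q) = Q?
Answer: -169512493/5808554 ≈ -29.183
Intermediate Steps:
j = 21409 (j = 6962 - 1*(-14447) = 6962 + 14447 = 21409)
(7184 + y(c))/(-21434 - 1*(-13771)) + j/(-758) = (7184 + 13)/(-21434 - 1*(-13771)) + 21409/(-758) = 7197/(-21434 + 13771) + 21409*(-1/758) = 7197/(-7663) - 21409/758 = 7197*(-1/7663) - 21409/758 = -7197/7663 - 21409/758 = -169512493/5808554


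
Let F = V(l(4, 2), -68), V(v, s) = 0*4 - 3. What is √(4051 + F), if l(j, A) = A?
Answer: 4*√253 ≈ 63.624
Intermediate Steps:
V(v, s) = -3 (V(v, s) = 0 - 3 = -3)
F = -3
√(4051 + F) = √(4051 - 3) = √4048 = 4*√253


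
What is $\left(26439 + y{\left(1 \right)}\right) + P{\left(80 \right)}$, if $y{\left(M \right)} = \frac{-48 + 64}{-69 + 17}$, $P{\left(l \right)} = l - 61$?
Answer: $\frac{343950}{13} \approx 26458.0$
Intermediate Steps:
$P{\left(l \right)} = -61 + l$
$y{\left(M \right)} = - \frac{4}{13}$ ($y{\left(M \right)} = \frac{16}{-52} = 16 \left(- \frac{1}{52}\right) = - \frac{4}{13}$)
$\left(26439 + y{\left(1 \right)}\right) + P{\left(80 \right)} = \left(26439 - \frac{4}{13}\right) + \left(-61 + 80\right) = \frac{343703}{13} + 19 = \frac{343950}{13}$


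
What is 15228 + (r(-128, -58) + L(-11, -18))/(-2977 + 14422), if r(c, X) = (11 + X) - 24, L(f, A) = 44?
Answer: 58094811/3815 ≈ 15228.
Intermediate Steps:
r(c, X) = -13 + X
15228 + (r(-128, -58) + L(-11, -18))/(-2977 + 14422) = 15228 + ((-13 - 58) + 44)/(-2977 + 14422) = 15228 + (-71 + 44)/11445 = 15228 - 27*1/11445 = 15228 - 9/3815 = 58094811/3815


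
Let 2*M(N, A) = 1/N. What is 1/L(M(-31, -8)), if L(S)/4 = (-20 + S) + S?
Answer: -31/2484 ≈ -0.012480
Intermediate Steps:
M(N, A) = 1/(2*N)
L(S) = -80 + 8*S (L(S) = 4*((-20 + S) + S) = 4*(-20 + 2*S) = -80 + 8*S)
1/L(M(-31, -8)) = 1/(-80 + 8*((½)/(-31))) = 1/(-80 + 8*((½)*(-1/31))) = 1/(-80 + 8*(-1/62)) = 1/(-80 - 4/31) = 1/(-2484/31) = -31/2484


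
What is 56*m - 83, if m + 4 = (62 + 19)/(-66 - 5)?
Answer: -26333/71 ≈ -370.89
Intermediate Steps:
m = -365/71 (m = -4 + (62 + 19)/(-66 - 5) = -4 + 81/(-71) = -4 + 81*(-1/71) = -4 - 81/71 = -365/71 ≈ -5.1408)
56*m - 83 = 56*(-365/71) - 83 = -20440/71 - 83 = -26333/71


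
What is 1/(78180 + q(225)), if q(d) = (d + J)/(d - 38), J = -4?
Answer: 11/859993 ≈ 1.2791e-5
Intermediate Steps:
q(d) = (-4 + d)/(-38 + d) (q(d) = (d - 4)/(d - 38) = (-4 + d)/(-38 + d))
1/(78180 + q(225)) = 1/(78180 + (-4 + 225)/(-38 + 225)) = 1/(78180 + 221/187) = 1/(78180 + (1/187)*221) = 1/(78180 + 13/11) = 1/(859993/11) = 11/859993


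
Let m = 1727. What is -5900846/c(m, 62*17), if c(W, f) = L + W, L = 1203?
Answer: -2950423/1465 ≈ -2013.9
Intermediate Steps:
c(W, f) = 1203 + W
-5900846/c(m, 62*17) = -5900846/(1203 + 1727) = -5900846/2930 = -5900846*1/2930 = -2950423/1465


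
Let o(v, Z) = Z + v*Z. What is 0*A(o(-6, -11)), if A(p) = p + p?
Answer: 0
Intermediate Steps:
o(v, Z) = Z + Z*v
A(p) = 2*p
0*A(o(-6, -11)) = 0*(2*(-11*(1 - 6))) = 0*(2*(-11*(-5))) = 0*(2*55) = 0*110 = 0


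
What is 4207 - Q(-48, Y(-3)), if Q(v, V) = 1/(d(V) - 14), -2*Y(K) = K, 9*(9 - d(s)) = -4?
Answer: 172496/41 ≈ 4207.2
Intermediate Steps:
d(s) = 85/9 (d(s) = 9 - 1/9*(-4) = 9 + 4/9 = 85/9)
Y(K) = -K/2
Q(v, V) = -9/41 (Q(v, V) = 1/(85/9 - 14) = 1/(-41/9) = -9/41)
4207 - Q(-48, Y(-3)) = 4207 - 1*(-9/41) = 4207 + 9/41 = 172496/41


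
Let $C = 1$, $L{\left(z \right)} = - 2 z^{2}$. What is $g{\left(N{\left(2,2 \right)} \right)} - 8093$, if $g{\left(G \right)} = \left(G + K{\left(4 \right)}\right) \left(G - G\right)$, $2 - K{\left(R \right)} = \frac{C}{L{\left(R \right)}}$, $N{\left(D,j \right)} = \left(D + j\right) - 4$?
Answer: $-8093$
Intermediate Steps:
$N{\left(D,j \right)} = -4 + D + j$
$K{\left(R \right)} = 2 + \frac{1}{2 R^{2}}$ ($K{\left(R \right)} = 2 - 1 \frac{1}{\left(-2\right) R^{2}} = 2 - 1 \left(- \frac{1}{2 R^{2}}\right) = 2 - - \frac{1}{2 R^{2}} = 2 + \frac{1}{2 R^{2}}$)
$g{\left(G \right)} = 0$ ($g{\left(G \right)} = \left(G + \left(2 + \frac{1}{2 \cdot 16}\right)\right) \left(G - G\right) = \left(G + \left(2 + \frac{1}{2} \cdot \frac{1}{16}\right)\right) 0 = \left(G + \left(2 + \frac{1}{32}\right)\right) 0 = \left(G + \frac{65}{32}\right) 0 = \left(\frac{65}{32} + G\right) 0 = 0$)
$g{\left(N{\left(2,2 \right)} \right)} - 8093 = 0 - 8093 = -8093$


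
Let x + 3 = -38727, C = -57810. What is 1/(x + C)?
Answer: -1/96540 ≈ -1.0358e-5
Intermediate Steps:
x = -38730 (x = -3 - 38727 = -38730)
1/(x + C) = 1/(-38730 - 57810) = 1/(-96540) = -1/96540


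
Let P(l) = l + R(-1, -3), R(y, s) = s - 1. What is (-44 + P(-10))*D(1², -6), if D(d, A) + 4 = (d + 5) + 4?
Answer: -348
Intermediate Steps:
R(y, s) = -1 + s
P(l) = -4 + l (P(l) = l + (-1 - 3) = l - 4 = -4 + l)
D(d, A) = 5 + d (D(d, A) = -4 + ((d + 5) + 4) = -4 + ((5 + d) + 4) = -4 + (9 + d) = 5 + d)
(-44 + P(-10))*D(1², -6) = (-44 + (-4 - 10))*(5 + 1²) = (-44 - 14)*(5 + 1) = -58*6 = -348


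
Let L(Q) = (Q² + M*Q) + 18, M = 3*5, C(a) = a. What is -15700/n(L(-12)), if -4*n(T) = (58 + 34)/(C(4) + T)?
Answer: -219800/23 ≈ -9556.5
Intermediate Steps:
M = 15
L(Q) = 18 + Q² + 15*Q (L(Q) = (Q² + 15*Q) + 18 = 18 + Q² + 15*Q)
n(T) = -23/(4 + T) (n(T) = -(58 + 34)/(4*(4 + T)) = -23/(4 + T))
-15700/n(L(-12)) = -15700/((-23/(4 + (18 + (-12)² + 15*(-12))))) = -15700/((-23/(4 + (18 + 144 - 180)))) = -15700/((-23/(4 - 18))) = -15700/((-23/(-14))) = -15700/((-23*(-1/14))) = -15700/23/14 = -15700*14/23 = -219800/23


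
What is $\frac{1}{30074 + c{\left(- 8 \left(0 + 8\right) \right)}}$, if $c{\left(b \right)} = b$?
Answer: $\frac{1}{30010} \approx 3.3322 \cdot 10^{-5}$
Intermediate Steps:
$\frac{1}{30074 + c{\left(- 8 \left(0 + 8\right) \right)}} = \frac{1}{30074 - 8 \left(0 + 8\right)} = \frac{1}{30074 - 64} = \frac{1}{30010}$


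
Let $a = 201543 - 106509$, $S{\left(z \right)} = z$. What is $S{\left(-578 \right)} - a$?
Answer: $-95612$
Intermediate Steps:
$a = 95034$
$S{\left(-578 \right)} - a = -578 - 95034 = -95612$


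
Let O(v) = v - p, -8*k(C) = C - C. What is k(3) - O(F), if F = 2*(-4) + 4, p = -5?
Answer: -1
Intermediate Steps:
k(C) = 0 (k(C) = -(C - C)/8 = -⅛*0 = 0)
F = -4 (F = -8 + 4 = -4)
O(v) = 5 + v (O(v) = v - 1*(-5) = v + 5 = 5 + v)
k(3) - O(F) = 0 - (5 - 4) = 0 - 1*1 = 0 - 1 = -1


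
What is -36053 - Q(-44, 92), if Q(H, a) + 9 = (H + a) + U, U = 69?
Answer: -36161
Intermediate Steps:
Q(H, a) = 60 + H + a (Q(H, a) = -9 + ((H + a) + 69) = -9 + (69 + H + a) = 60 + H + a)
-36053 - Q(-44, 92) = -36053 - (60 - 44 + 92) = -36053 - 1*108 = -36053 - 108 = -36161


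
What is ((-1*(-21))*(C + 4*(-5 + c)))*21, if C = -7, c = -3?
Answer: -17199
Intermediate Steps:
((-1*(-21))*(C + 4*(-5 + c)))*21 = ((-1*(-21))*(-7 + 4*(-5 - 3)))*21 = (21*(-7 + 4*(-8)))*21 = (21*(-7 - 32))*21 = (21*(-39))*21 = -819*21 = -17199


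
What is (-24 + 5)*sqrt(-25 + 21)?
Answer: -38*I ≈ -38.0*I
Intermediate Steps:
(-24 + 5)*sqrt(-25 + 21) = -38*I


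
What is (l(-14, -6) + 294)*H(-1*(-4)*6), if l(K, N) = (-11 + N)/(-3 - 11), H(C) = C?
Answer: 49596/7 ≈ 7085.1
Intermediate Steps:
l(K, N) = 11/14 - N/14 (l(K, N) = (-11 + N)/(-14) = (-11 + N)*(-1/14) = 11/14 - N/14)
(l(-14, -6) + 294)*H(-1*(-4)*6) = ((11/14 - 1/14*(-6)) + 294)*(-1*(-4)*6) = ((11/14 + 3/7) + 294)*(4*6) = (17/14 + 294)*24 = (4133/14)*24 = 49596/7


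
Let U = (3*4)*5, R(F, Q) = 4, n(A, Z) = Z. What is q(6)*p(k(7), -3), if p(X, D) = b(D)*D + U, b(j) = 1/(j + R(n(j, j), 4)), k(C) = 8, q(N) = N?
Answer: 342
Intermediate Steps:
U = 60 (U = 12*5 = 60)
b(j) = 1/(4 + j) (b(j) = 1/(j + 4) = 1/(4 + j))
p(X, D) = 60 + D/(4 + D) (p(X, D) = D/(4 + D) + 60 = 60 + D/(4 + D))
q(6)*p(k(7), -3) = 6*((240 + 61*(-3))/(4 - 3)) = 6*((240 - 183)/1) = 6*(1*57) = 6*57 = 342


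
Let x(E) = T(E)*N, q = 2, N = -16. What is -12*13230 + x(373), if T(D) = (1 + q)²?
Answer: -158904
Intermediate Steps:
T(D) = 9 (T(D) = (1 + 2)² = 3² = 9)
x(E) = -144 (x(E) = 9*(-16) = -144)
-12*13230 + x(373) = -12*13230 - 144 = -158760 - 144 = -158904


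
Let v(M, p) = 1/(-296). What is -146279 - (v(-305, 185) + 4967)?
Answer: -44768815/296 ≈ -1.5125e+5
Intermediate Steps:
v(M, p) = -1/296
-146279 - (v(-305, 185) + 4967) = -146279 - (-1/296 + 4967) = -146279 - 1*1470231/296 = -146279 - 1470231/296 = -44768815/296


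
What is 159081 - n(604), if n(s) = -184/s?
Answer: 24021277/151 ≈ 1.5908e+5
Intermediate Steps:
159081 - n(604) = 159081 - (-184)/604 = 159081 - 1*(-46/151) = 159081 + 46/151 = 24021277/151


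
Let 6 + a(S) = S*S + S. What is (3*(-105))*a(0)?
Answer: 1890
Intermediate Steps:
a(S) = -6 + S + S**2 (a(S) = -6 + (S*S + S) = -6 + (S**2 + S) = -6 + (S + S**2) = -6 + S + S**2)
(3*(-105))*a(0) = (3*(-105))*(-6 + 0 + 0**2) = -315*(-6 + 0 + 0) = -315*(-6) = 1890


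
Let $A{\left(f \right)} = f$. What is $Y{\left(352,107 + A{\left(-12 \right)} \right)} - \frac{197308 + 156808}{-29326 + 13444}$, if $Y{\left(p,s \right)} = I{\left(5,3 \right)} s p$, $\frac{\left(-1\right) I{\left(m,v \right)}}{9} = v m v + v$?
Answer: $- \frac{114716144222}{7941} \approx -1.4446 \cdot 10^{7}$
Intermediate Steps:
$I{\left(m,v \right)} = - 9 v - 9 m v^{2}$ ($I{\left(m,v \right)} = - 9 \left(v m v + v\right) = - 9 \left(m v v + v\right) = - 9 \left(m v^{2} + v\right) = - 9 \left(v + m v^{2}\right) = - 9 v - 9 m v^{2}$)
$Y{\left(p,s \right)} = - 432 p s$ ($Y{\left(p,s \right)} = \left(-9\right) 3 \left(1 + 5 \cdot 3\right) s p = \left(-9\right) 3 \left(1 + 15\right) s p = \left(-9\right) 3 \cdot 16 s p = - 432 s p = - 432 p s$)
$Y{\left(352,107 + A{\left(-12 \right)} \right)} - \frac{197308 + 156808}{-29326 + 13444} = \left(-432\right) 352 \left(107 - 12\right) - \frac{197308 + 156808}{-29326 + 13444} = \left(-432\right) 352 \cdot 95 - \frac{354116}{-15882} = -14446080 - 354116 \left(- \frac{1}{15882}\right) = -14446080 - - \frac{177058}{7941} = -14446080 + \frac{177058}{7941} = - \frac{114716144222}{7941}$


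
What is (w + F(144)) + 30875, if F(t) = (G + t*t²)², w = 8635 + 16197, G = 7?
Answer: 8916142307788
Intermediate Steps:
w = 24832
F(t) = (7 + t³)² (F(t) = (7 + t*t²)² = (7 + t³)²)
(w + F(144)) + 30875 = (24832 + (7 + 144³)²) + 30875 = (24832 + (7 + 2985984)²) + 30875 = (24832 + 2985991²) + 30875 = (24832 + 8916142252081) + 30875 = 8916142276913 + 30875 = 8916142307788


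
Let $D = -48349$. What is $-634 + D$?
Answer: $-48983$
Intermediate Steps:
$-634 + D = -634 - 48349 = -48983$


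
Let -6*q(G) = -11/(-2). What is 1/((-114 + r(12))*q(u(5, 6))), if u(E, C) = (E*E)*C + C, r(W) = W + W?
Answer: 2/165 ≈ 0.012121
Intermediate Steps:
r(W) = 2*W
u(E, C) = C + C*E² (u(E, C) = E²*C + C = C*E² + C = C + C*E²)
q(G) = -11/12 (q(G) = -(-11)/(6*(-2)) = -(-11)*(-1)/(6*2) = -⅙*11/2 = -11/12)
1/((-114 + r(12))*q(u(5, 6))) = 1/((-114 + 2*12)*(-11/12)) = 1/((-114 + 24)*(-11/12)) = 1/(-90*(-11/12)) = 1/(165/2) = 2/165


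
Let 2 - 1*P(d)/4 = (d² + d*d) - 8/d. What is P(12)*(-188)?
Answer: 643712/3 ≈ 2.1457e+5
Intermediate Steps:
P(d) = 8 - 8*d² + 32/d (P(d) = 8 - 4*((d² + d*d) - 8/d) = 8 - 4*((d² + d²) - 8/d) = 8 - 4*(2*d² - 8/d) = 8 - 4*(-8/d + 2*d²) = 8 + (-8*d² + 32/d) = 8 - 8*d² + 32/d)
P(12)*(-188) = (8 - 8*12² + 32/12)*(-188) = (8 - 8*144 + 32*(1/12))*(-188) = (8 - 1152 + 8/3)*(-188) = -3424/3*(-188) = 643712/3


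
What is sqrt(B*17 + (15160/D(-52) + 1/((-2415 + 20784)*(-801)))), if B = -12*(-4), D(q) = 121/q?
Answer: I*sqrt(1843054670446232633)/17983251 ≈ 75.492*I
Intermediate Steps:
B = 48
sqrt(B*17 + (15160/D(-52) + 1/((-2415 + 20784)*(-801)))) = sqrt(48*17 + (15160/((121/(-52))) + 1/((-2415 + 20784)*(-801)))) = sqrt(816 + (15160/((121*(-1/52))) - 1/801/18369)) = sqrt(816 + (15160/(-121/52) + (1/18369)*(-1/801))) = sqrt(816 + (15160*(-52/121) - 1/14713569)) = sqrt(816 + (-788320/121 - 1/14713569)) = sqrt(816 - 11599000714201/1780341849) = sqrt(-10146241765417/1780341849) = I*sqrt(1843054670446232633)/17983251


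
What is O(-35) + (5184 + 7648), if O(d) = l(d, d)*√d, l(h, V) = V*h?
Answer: 12832 + 1225*I*√35 ≈ 12832.0 + 7247.2*I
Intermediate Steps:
O(d) = d^(5/2) (O(d) = (d*d)*√d = d²*√d = d^(5/2))
O(-35) + (5184 + 7648) = (-35)^(5/2) + (5184 + 7648) = 1225*I*√35 + 12832 = 12832 + 1225*I*√35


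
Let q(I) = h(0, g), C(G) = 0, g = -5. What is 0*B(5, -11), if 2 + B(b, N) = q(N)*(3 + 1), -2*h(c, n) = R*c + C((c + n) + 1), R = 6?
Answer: 0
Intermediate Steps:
h(c, n) = -3*c (h(c, n) = -(6*c + 0)/2 = -3*c)
q(I) = 0 (q(I) = -3*0 = 0)
B(b, N) = -2 (B(b, N) = -2 + 0*(3 + 1) = -2 + 0*4 = -2 + 0 = -2)
0*B(5, -11) = 0*(-2) = 0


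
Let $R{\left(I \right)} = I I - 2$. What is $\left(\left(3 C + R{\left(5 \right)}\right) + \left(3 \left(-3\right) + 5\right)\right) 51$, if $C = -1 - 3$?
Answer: $357$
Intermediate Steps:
$R{\left(I \right)} = -2 + I^{2}$ ($R{\left(I \right)} = I^{2} - 2 = -2 + I^{2}$)
$C = -4$ ($C = -1 - 3 = -4$)
$\left(\left(3 C + R{\left(5 \right)}\right) + \left(3 \left(-3\right) + 5\right)\right) 51 = \left(\left(3 \left(-4\right) - \left(2 - 5^{2}\right)\right) + \left(3 \left(-3\right) + 5\right)\right) 51 = \left(\left(-12 + \left(-2 + 25\right)\right) + \left(-9 + 5\right)\right) 51 = \left(\left(-12 + 23\right) - 4\right) 51 = \left(11 - 4\right) 51 = 7 \cdot 51 = 357$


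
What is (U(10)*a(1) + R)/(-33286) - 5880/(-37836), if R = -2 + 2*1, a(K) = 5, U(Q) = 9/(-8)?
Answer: 130623005/839606064 ≈ 0.15558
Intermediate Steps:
U(Q) = -9/8 (U(Q) = 9*(-⅛) = -9/8)
R = 0 (R = -2 + 2 = 0)
(U(10)*a(1) + R)/(-33286) - 5880/(-37836) = (-9/8*5 + 0)/(-33286) - 5880/(-37836) = (-45/8 + 0)*(-1/33286) - 5880*(-1/37836) = -45/8*(-1/33286) + 490/3153 = 45/266288 + 490/3153 = 130623005/839606064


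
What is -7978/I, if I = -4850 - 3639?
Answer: 7978/8489 ≈ 0.93980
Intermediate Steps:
I = -8489
-7978/I = -7978/(-8489) = -7978*(-1/8489) = 7978/8489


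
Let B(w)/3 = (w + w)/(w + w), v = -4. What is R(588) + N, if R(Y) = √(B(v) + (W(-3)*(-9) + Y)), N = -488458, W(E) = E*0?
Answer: -488458 + √591 ≈ -4.8843e+5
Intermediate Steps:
W(E) = 0
B(w) = 3 (B(w) = 3*((w + w)/(w + w)) = 3*((2*w)/((2*w))) = 3*((2*w)*(1/(2*w))) = 3*1 = 3)
R(Y) = √(3 + Y) (R(Y) = √(3 + (0*(-9) + Y)) = √(3 + (0 + Y)) = √(3 + Y))
R(588) + N = √(3 + 588) - 488458 = √591 - 488458 = -488458 + √591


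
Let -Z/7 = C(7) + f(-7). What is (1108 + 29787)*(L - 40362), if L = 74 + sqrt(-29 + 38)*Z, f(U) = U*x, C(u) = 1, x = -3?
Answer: -1258971250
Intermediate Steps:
f(U) = -3*U (f(U) = U*(-3) = -3*U)
Z = -154 (Z = -7*(1 - 3*(-7)) = -7*(1 + 21) = -7*22 = -154)
L = -388 (L = 74 + sqrt(-29 + 38)*(-154) = 74 + sqrt(9)*(-154) = 74 + 3*(-154) = 74 - 462 = -388)
(1108 + 29787)*(L - 40362) = (1108 + 29787)*(-388 - 40362) = 30895*(-40750) = -1258971250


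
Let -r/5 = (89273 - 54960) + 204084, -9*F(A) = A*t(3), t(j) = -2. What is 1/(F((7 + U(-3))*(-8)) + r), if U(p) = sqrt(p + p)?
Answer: -96551793/115089490514065 + 144*I*sqrt(6)/115089490514065 ≈ -8.3893e-7 + 3.0648e-12*I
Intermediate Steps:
U(p) = sqrt(2)*sqrt(p) (U(p) = sqrt(2*p) = sqrt(2)*sqrt(p))
F(A) = 2*A/9 (F(A) = -A*(-2)/9 = -(-2)*A/9 = 2*A/9)
r = -1191985 (r = -5*((89273 - 54960) + 204084) = -5*(34313 + 204084) = -5*238397 = -1191985)
1/(F((7 + U(-3))*(-8)) + r) = 1/(2*((7 + sqrt(2)*sqrt(-3))*(-8))/9 - 1191985) = 1/(2*((7 + sqrt(2)*(I*sqrt(3)))*(-8))/9 - 1191985) = 1/(2*((7 + I*sqrt(6))*(-8))/9 - 1191985) = 1/(2*(-56 - 8*I*sqrt(6))/9 - 1191985) = 1/((-112/9 - 16*I*sqrt(6)/9) - 1191985) = 1/(-10727977/9 - 16*I*sqrt(6)/9)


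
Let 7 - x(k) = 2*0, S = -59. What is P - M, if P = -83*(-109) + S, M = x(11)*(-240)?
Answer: 10668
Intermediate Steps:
x(k) = 7 (x(k) = 7 - 2*0 = 7 - 1*0 = 7 + 0 = 7)
M = -1680 (M = 7*(-240) = -1680)
P = 8988 (P = -83*(-109) - 59 = 9047 - 59 = 8988)
P - M = 8988 - 1*(-1680) = 8988 + 1680 = 10668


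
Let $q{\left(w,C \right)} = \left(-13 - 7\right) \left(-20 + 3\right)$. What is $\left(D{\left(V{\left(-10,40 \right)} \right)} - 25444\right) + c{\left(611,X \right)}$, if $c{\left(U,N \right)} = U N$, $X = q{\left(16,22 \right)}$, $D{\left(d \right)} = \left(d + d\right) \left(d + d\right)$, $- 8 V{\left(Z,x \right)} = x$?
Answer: $182396$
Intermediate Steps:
$q{\left(w,C \right)} = 340$ ($q{\left(w,C \right)} = \left(-20\right) \left(-17\right) = 340$)
$V{\left(Z,x \right)} = - \frac{x}{8}$
$D{\left(d \right)} = 4 d^{2}$ ($D{\left(d \right)} = 2 d 2 d = 4 d^{2}$)
$X = 340$
$c{\left(U,N \right)} = N U$
$\left(D{\left(V{\left(-10,40 \right)} \right)} - 25444\right) + c{\left(611,X \right)} = \left(4 \left(\left(- \frac{1}{8}\right) 40\right)^{2} - 25444\right) + 340 \cdot 611 = \left(4 \left(-5\right)^{2} - 25444\right) + 207740 = \left(4 \cdot 25 - 25444\right) + 207740 = \left(100 - 25444\right) + 207740 = -25344 + 207740 = 182396$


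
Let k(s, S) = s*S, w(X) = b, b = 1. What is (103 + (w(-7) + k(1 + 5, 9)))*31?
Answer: 4898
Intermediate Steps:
w(X) = 1
k(s, S) = S*s
(103 + (w(-7) + k(1 + 5, 9)))*31 = (103 + (1 + 9*(1 + 5)))*31 = (103 + (1 + 9*6))*31 = (103 + (1 + 54))*31 = (103 + 55)*31 = 158*31 = 4898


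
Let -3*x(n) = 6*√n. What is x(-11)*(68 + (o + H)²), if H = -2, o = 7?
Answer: -186*I*√11 ≈ -616.89*I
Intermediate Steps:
x(n) = -2*√n
x(-11)*(68 + (o + H)²) = (-2*I*√11)*(68 + (7 - 2)²) = (-2*I*√11)*(68 + 5²) = (-2*I*√11)*(68 + 25) = -2*I*√11*93 = -186*I*√11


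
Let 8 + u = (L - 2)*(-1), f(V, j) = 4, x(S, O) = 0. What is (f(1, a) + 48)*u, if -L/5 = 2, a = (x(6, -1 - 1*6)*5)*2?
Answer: 208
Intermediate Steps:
a = 0 (a = (0*5)*2 = 0*2 = 0)
L = -10 (L = -5*2 = -10)
u = 4 (u = -8 + (-10 - 2)*(-1) = -8 - 12*(-1) = -8 + 12 = 4)
(f(1, a) + 48)*u = (4 + 48)*4 = 52*4 = 208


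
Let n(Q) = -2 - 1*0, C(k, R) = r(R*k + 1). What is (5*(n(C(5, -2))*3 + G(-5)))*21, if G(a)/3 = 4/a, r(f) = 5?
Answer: -882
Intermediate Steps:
C(k, R) = 5
n(Q) = -2 (n(Q) = -2 + 0 = -2)
G(a) = 12/a (G(a) = 3*(4/a) = 12/a)
(5*(n(C(5, -2))*3 + G(-5)))*21 = (5*(-2*3 + 12/(-5)))*21 = (5*(-6 + 12*(-⅕)))*21 = (5*(-6 - 12/5))*21 = (5*(-42/5))*21 = -42*21 = -882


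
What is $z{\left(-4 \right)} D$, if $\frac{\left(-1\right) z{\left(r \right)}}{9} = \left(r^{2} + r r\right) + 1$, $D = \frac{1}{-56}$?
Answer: $\frac{297}{56} \approx 5.3036$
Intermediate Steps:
$D = - \frac{1}{56} \approx -0.017857$
$z{\left(r \right)} = -9 - 18 r^{2}$ ($z{\left(r \right)} = - 9 \left(\left(r^{2} + r r\right) + 1\right) = - 9 \left(\left(r^{2} + r^{2}\right) + 1\right) = - 9 \left(2 r^{2} + 1\right) = - 9 \left(1 + 2 r^{2}\right) = -9 - 18 r^{2}$)
$z{\left(-4 \right)} D = \left(-9 - 18 \left(-4\right)^{2}\right) \left(- \frac{1}{56}\right) = \left(-9 - 288\right) \left(- \frac{1}{56}\right) = \left(-297\right) \left(- \frac{1}{56}\right) = \frac{297}{56}$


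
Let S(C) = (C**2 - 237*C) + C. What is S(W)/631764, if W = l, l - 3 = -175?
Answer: 5848/52647 ≈ 0.11108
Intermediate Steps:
l = -172 (l = 3 - 175 = -172)
W = -172
S(C) = C**2 - 236*C
S(W)/631764 = -172*(-236 - 172)/631764 = -172*(-408)*(1/631764) = 70176*(1/631764) = 5848/52647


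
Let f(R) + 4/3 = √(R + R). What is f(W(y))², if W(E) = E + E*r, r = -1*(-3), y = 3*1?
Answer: 232/9 - 16*√6/3 ≈ 12.714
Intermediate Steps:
y = 3
r = 3
W(E) = 4*E (W(E) = E + E*3 = E + 3*E = 4*E)
f(R) = -4/3 + √2*√R (f(R) = -4/3 + √(R + R) = -4/3 + √(2*R) = -4/3 + √2*√R)
f(W(y))² = (-4/3 + √2*√(4*3))² = (-4/3 + √2*√12)² = (-4/3 + √2*(2*√3))² = (-4/3 + 2*√6)²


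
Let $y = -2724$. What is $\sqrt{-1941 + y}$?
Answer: $i \sqrt{4665} \approx 68.301 i$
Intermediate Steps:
$\sqrt{-1941 + y} = \sqrt{-1941 - 2724} = \sqrt{-4665} = i \sqrt{4665}$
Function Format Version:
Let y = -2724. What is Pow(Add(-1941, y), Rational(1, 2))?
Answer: Mul(I, Pow(4665, Rational(1, 2))) ≈ Mul(68.301, I)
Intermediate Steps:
Pow(Add(-1941, y), Rational(1, 2)) = Pow(Add(-1941, -2724), Rational(1, 2)) = Pow(-4665, Rational(1, 2)) = Mul(I, Pow(4665, Rational(1, 2)))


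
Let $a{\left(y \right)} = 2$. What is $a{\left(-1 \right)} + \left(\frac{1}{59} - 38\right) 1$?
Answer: $- \frac{2123}{59} \approx -35.983$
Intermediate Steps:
$a{\left(-1 \right)} + \left(\frac{1}{59} - 38\right) 1 = 2 + \left(\frac{1}{59} - 38\right) 1 = 2 - \frac{2241}{59} = - \frac{2123}{59}$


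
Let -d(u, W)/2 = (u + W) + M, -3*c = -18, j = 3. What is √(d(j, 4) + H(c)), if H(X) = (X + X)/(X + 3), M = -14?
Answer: √138/3 ≈ 3.9158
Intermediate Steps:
c = 6 (c = -⅓*(-18) = 6)
d(u, W) = 28 - 2*W - 2*u (d(u, W) = -2*((u + W) - 14) = -2*((W + u) - 14) = -2*(-14 + W + u) = 28 - 2*W - 2*u)
H(X) = 2*X/(3 + X) (H(X) = (2*X)/(3 + X) = 2*X/(3 + X))
√(d(j, 4) + H(c)) = √((28 - 2*4 - 2*3) + 2*6/(3 + 6)) = √((28 - 8 - 6) + 2*6/9) = √(14 + 2*6*(⅑)) = √(14 + 4/3) = √(46/3) = √138/3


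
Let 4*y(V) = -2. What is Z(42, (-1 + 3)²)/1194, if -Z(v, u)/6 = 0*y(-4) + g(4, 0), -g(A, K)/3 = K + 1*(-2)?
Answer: -6/199 ≈ -0.030151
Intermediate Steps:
y(V) = -½ (y(V) = (¼)*(-2) = -½)
g(A, K) = 6 - 3*K (g(A, K) = -3*(K + 1*(-2)) = -3*(K - 2) = -3*(-2 + K) = 6 - 3*K)
Z(v, u) = -36 (Z(v, u) = -6*(0*(-½) + (6 - 3*0)) = -6*(0 + (6 + 0)) = -6*(0 + 6) = -6*6 = -36)
Z(42, (-1 + 3)²)/1194 = -36/1194 = -36*1/1194 = -6/199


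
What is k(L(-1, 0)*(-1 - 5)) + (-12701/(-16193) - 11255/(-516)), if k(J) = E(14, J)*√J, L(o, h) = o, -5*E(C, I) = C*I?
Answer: 188805931/8355588 - 84*√6/5 ≈ -18.555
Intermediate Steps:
E(C, I) = -C*I/5
k(J) = -14*J^(3/2)/5 (k(J) = (-⅕*14*J)*√J = (-14*J/5)*√J = -14*J^(3/2)/5)
k(L(-1, 0)*(-1 - 5)) + (-12701/(-16193) - 11255/(-516)) = -14*6^(3/2)/5 + (-12701/(-16193) - 11255/(-516)) = -14*6^(3/2)/5 + (-12701*(-1/16193) - 11255*(-1/516)) = -84*√6/5 + (12701/16193 + 11255/516) = -84*√6/5 + 188805931/8355588 = 188805931/8355588 - 84*√6/5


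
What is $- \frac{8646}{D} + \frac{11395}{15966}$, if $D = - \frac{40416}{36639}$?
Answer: $\frac{421515224777}{53773488} \approx 7838.7$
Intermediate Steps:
$D = - \frac{13472}{12213}$ ($D = \left(-40416\right) \frac{1}{36639} = - \frac{13472}{12213} \approx -1.1031$)
$- \frac{8646}{D} + \frac{11395}{15966} = - \frac{8646}{- \frac{13472}{12213}} + \frac{11395}{15966} = \left(-8646\right) \left(- \frac{12213}{13472}\right) + 11395 \cdot \frac{1}{15966} = \frac{52796799}{6736} + \frac{11395}{15966} = \frac{421515224777}{53773488}$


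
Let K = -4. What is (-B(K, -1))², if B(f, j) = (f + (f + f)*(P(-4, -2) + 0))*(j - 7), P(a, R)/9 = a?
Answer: 5161984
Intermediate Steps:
P(a, R) = 9*a
B(f, j) = -71*f*(-7 + j) (B(f, j) = (f + (f + f)*(9*(-4) + 0))*(j - 7) = (f + (2*f)*(-36 + 0))*(-7 + j) = (f + (2*f)*(-36))*(-7 + j) = (f - 72*f)*(-7 + j) = (-71*f)*(-7 + j) = -71*f*(-7 + j))
(-B(K, -1))² = (-71*(-4)*(7 - 1*(-1)))² = (-71*(-4)*(7 + 1))² = (-71*(-4)*8)² = (-1*(-2272))² = 2272² = 5161984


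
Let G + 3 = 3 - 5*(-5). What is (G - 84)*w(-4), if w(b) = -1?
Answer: 59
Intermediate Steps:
G = 25 (G = -3 + (3 - 5*(-5)) = -3 + (3 + 25) = -3 + 28 = 25)
(G - 84)*w(-4) = (25 - 84)*(-1) = -59*(-1) = 59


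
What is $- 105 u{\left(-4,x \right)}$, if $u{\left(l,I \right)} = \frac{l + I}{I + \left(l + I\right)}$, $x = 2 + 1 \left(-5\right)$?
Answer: $- \frac{147}{2} \approx -73.5$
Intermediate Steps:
$x = -3$ ($x = 2 - 5 = -3$)
$u{\left(l,I \right)} = \frac{I + l}{l + 2 I}$ ($u{\left(l,I \right)} = \frac{I + l}{I + \left(I + l\right)} = \frac{I + l}{l + 2 I}$)
$- 105 u{\left(-4,x \right)} = - 105 \frac{-3 - 4}{-4 + 2 \left(-3\right)} = - 105 \frac{1}{-4 - 6} \left(-7\right) = - 105 \frac{1}{-10} \left(-7\right) = - 105 \left(\left(- \frac{1}{10}\right) \left(-7\right)\right) = \left(-105\right) \frac{7}{10} = - \frac{147}{2}$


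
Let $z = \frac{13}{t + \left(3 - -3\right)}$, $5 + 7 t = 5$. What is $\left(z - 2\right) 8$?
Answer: $\frac{4}{3} \approx 1.3333$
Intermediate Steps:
$t = 0$ ($t = - \frac{5}{7} + \frac{1}{7} \cdot 5 = - \frac{5}{7} + \frac{5}{7} = 0$)
$z = \frac{13}{6}$ ($z = \frac{13}{0 + \left(3 - -3\right)} = \frac{13}{0 + \left(3 + 3\right)} = \frac{13}{0 + 6} = \frac{13}{6} \approx 2.1667$)
$\left(z - 2\right) 8 = \left(\frac{13}{6} - 2\right) 8 = \frac{1}{6} \cdot 8 = \frac{4}{3}$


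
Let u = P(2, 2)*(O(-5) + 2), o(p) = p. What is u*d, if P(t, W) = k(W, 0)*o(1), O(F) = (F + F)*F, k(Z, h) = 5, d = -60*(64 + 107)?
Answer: -2667600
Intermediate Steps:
d = -10260 (d = -60*171 = -10260)
O(F) = 2*F² (O(F) = (2*F)*F = 2*F²)
P(t, W) = 5 (P(t, W) = 5*1 = 5)
u = 260 (u = 5*(2*(-5)² + 2) = 5*(2*25 + 2) = 5*(50 + 2) = 5*52 = 260)
u*d = 260*(-10260) = -2667600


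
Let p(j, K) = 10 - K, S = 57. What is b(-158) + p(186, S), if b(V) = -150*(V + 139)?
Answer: 2803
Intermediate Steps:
b(V) = -20850 - 150*V (b(V) = -150*(139 + V) = -20850 - 150*V)
b(-158) + p(186, S) = (-20850 - 150*(-158)) + (10 - 1*57) = (-20850 + 23700) + (10 - 57) = 2850 - 47 = 2803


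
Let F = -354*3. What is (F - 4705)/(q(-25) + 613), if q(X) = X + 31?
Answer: -5767/619 ≈ -9.3166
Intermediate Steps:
F = -1062
q(X) = 31 + X
(F - 4705)/(q(-25) + 613) = (-1062 - 4705)/((31 - 25) + 613) = -5767/(6 + 613) = -5767/619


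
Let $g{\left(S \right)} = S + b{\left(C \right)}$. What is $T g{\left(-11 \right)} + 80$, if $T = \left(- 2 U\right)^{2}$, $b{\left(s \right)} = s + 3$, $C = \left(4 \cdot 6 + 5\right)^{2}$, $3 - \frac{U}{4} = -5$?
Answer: $3412048$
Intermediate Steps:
$U = 32$ ($U = 12 - -20 = 12 + 20 = 32$)
$C = 841$ ($C = \left(24 + 5\right)^{2} = 29^{2} = 841$)
$b{\left(s \right)} = 3 + s$
$g{\left(S \right)} = 844 + S$ ($g{\left(S \right)} = S + \left(3 + 841\right) = S + 844 = 844 + S$)
$T = 4096$ ($T = \left(\left(-2\right) 32\right)^{2} = \left(-64\right)^{2} = 4096$)
$T g{\left(-11 \right)} + 80 = 4096 \left(844 - 11\right) + 80 = 4096 \cdot 833 + 80 = 3411968 + 80 = 3412048$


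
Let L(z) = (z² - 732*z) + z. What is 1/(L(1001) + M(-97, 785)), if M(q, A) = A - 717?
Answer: 1/270338 ≈ 3.6991e-6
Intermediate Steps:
L(z) = z² - 731*z
M(q, A) = -717 + A
1/(L(1001) + M(-97, 785)) = 1/(1001*(-731 + 1001) + (-717 + 785)) = 1/(1001*270 + 68) = 1/(270270 + 68) = 1/270338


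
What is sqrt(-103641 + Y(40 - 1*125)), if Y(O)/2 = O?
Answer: I*sqrt(103811) ≈ 322.2*I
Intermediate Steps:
Y(O) = 2*O
sqrt(-103641 + Y(40 - 1*125)) = sqrt(-103641 + 2*(40 - 1*125)) = sqrt(-103641 + 2*(40 - 125)) = sqrt(-103641 + 2*(-85)) = sqrt(-103641 - 170) = sqrt(-103811) = I*sqrt(103811)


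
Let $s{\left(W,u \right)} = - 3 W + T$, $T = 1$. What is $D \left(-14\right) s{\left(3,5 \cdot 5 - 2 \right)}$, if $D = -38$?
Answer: $-4256$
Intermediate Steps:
$s{\left(W,u \right)} = 1 - 3 W$ ($s{\left(W,u \right)} = - 3 W + 1 = 1 - 3 W$)
$D \left(-14\right) s{\left(3,5 \cdot 5 - 2 \right)} = \left(-38\right) \left(-14\right) \left(1 - 9\right) = 532 \left(1 - 9\right) = 532 \left(-8\right) = -4256$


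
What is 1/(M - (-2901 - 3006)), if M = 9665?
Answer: 1/15572 ≈ 6.4218e-5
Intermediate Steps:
1/(M - (-2901 - 3006)) = 1/(9665 - (-2901 - 3006)) = 1/(9665 - 1*(-5907)) = 1/(9665 + 5907) = 1/15572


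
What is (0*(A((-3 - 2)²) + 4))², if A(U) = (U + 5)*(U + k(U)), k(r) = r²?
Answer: 0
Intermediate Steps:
A(U) = (5 + U)*(U + U²) (A(U) = (U + 5)*(U + U²) = (5 + U)*(U + U²))
(0*(A((-3 - 2)²) + 4))² = (0*((-3 - 2)²*(5 + ((-3 - 2)²)² + 6*(-3 - 2)²) + 4))² = (0*((-5)²*(5 + ((-5)²)² + 6*(-5)²) + 4))² = (0*(25*(5 + 25² + 6*25) + 4))² = (0*(25*(5 + 625 + 150) + 4))² = (0*(25*780 + 4))² = (0*(19500 + 4))² = (0*19504)² = 0² = 0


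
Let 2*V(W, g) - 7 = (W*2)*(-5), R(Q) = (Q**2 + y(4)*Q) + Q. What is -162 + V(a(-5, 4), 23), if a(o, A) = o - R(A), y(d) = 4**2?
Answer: 573/2 ≈ 286.50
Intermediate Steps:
y(d) = 16
R(Q) = Q**2 + 17*Q (R(Q) = (Q**2 + 16*Q) + Q = Q**2 + 17*Q)
a(o, A) = o - A*(17 + A)
V(W, g) = 7/2 - 5*W (V(W, g) = 7/2 + ((W*2)*(-5))/2 = 7/2 + ((2*W)*(-5))/2 = 7/2 + (-10*W)/2 = 7/2 - 5*W)
-162 + V(a(-5, 4), 23) = -162 + (7/2 - 5*(-5 - 1*4*(17 + 4))) = -162 + (7/2 - 5*(-5 - 1*4*21)) = -162 + (7/2 - 5*(-5 - 84)) = -162 + (7/2 - 5*(-89)) = -162 + (7/2 + 445) = -162 + 897/2 = 573/2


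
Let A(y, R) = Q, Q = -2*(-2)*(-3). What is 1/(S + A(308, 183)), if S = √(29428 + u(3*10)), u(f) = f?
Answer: 6/14657 + √29458/29314 ≈ 0.0062644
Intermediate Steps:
Q = -12 (Q = 4*(-3) = -12)
A(y, R) = -12
S = √29458 (S = √(29428 + 3*10) = √(29428 + 30) = √29458 ≈ 171.63)
1/(S + A(308, 183)) = 1/(√29458 - 12) = 1/(-12 + √29458)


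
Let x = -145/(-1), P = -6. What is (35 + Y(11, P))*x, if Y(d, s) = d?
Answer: 6670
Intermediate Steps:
x = 145 (x = -145*(-1) = -1*(-145) = 145)
(35 + Y(11, P))*x = (35 + 11)*145 = 46*145 = 6670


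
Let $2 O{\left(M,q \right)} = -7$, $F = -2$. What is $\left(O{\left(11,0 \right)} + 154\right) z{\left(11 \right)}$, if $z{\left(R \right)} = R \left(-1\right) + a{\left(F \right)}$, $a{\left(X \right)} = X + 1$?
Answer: $-1806$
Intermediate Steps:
$O{\left(M,q \right)} = - \frac{7}{2}$ ($O{\left(M,q \right)} = \frac{1}{2} \left(-7\right) = - \frac{7}{2}$)
$a{\left(X \right)} = 1 + X$
$z{\left(R \right)} = -1 - R$ ($z{\left(R \right)} = R \left(-1\right) + \left(1 - 2\right) = - R - 1 = -1 - R$)
$\left(O{\left(11,0 \right)} + 154\right) z{\left(11 \right)} = \left(- \frac{7}{2} + 154\right) \left(-1 - 11\right) = \frac{301 \left(-1 - 11\right)}{2} = \frac{301}{2} \left(-12\right) = -1806$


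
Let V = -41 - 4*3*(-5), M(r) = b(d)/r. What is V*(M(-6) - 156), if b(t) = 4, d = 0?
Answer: -8930/3 ≈ -2976.7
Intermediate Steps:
M(r) = 4/r
V = 19 (V = -41 - 12*(-5) = -41 - 1*(-60) = -41 + 60 = 19)
V*(M(-6) - 156) = 19*(4/(-6) - 156) = 19*(4*(-⅙) - 156) = 19*(-⅔ - 156) = 19*(-470/3) = -8930/3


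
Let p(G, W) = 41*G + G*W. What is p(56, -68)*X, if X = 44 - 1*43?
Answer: -1512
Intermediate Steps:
X = 1 (X = 44 - 43 = 1)
p(56, -68)*X = (56*(41 - 68))*1 = (56*(-27))*1 = -1512*1 = -1512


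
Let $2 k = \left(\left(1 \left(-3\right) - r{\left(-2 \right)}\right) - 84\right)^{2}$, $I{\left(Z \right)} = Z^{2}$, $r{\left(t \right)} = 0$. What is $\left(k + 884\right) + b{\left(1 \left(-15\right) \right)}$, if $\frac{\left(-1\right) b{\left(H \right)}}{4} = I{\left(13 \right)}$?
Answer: $\frac{7985}{2} \approx 3992.5$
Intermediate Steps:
$b{\left(H \right)} = -676$ ($b{\left(H \right)} = - 4 \cdot 13^{2} = \left(-4\right) 169 = -676$)
$k = \frac{7569}{2}$ ($k = \frac{\left(\left(1 \left(-3\right) - 0\right) - 84\right)^{2}}{2} = \frac{\left(\left(-3 + 0\right) - 84\right)^{2}}{2} = \frac{\left(-3 - 84\right)^{2}}{2} = \frac{\left(-87\right)^{2}}{2} = \frac{1}{2} \cdot 7569 = \frac{7569}{2} \approx 3784.5$)
$\left(k + 884\right) + b{\left(1 \left(-15\right) \right)} = \left(\frac{7569}{2} + 884\right) - 676 = \frac{9337}{2} - 676 = \frac{7985}{2}$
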